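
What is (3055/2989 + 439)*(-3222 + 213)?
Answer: -3957515034/2989 ≈ -1.3240e+6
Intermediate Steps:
(3055/2989 + 439)*(-3222 + 213) = (3055*(1/2989) + 439)*(-3009) = (3055/2989 + 439)*(-3009) = (1315226/2989)*(-3009) = -3957515034/2989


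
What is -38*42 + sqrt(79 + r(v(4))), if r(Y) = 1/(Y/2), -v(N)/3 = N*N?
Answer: -1596 + sqrt(11370)/12 ≈ -1587.1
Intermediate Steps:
v(N) = -3*N**2 (v(N) = -3*N*N = -3*N**2)
r(Y) = 2/Y (r(Y) = 1/(Y*(1/2)) = 1/(Y/2) = 2/Y)
-38*42 + sqrt(79 + r(v(4))) = -38*42 + sqrt(79 + 2/((-3*4**2))) = -1596 + sqrt(79 + 2/((-3*16))) = -1596 + sqrt(79 + 2/(-48)) = -1596 + sqrt(79 + 2*(-1/48)) = -1596 + sqrt(79 - 1/24) = -1596 + sqrt(1895/24) = -1596 + sqrt(11370)/12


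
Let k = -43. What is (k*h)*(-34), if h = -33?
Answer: -48246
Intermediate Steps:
(k*h)*(-34) = -43*(-33)*(-34) = 1419*(-34) = -48246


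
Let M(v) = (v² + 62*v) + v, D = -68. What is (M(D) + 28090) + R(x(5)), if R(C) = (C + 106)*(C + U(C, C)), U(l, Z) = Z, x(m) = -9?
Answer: 26684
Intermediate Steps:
M(v) = v² + 63*v
R(C) = 2*C*(106 + C) (R(C) = (C + 106)*(C + C) = (106 + C)*(2*C) = 2*C*(106 + C))
(M(D) + 28090) + R(x(5)) = (-68*(63 - 68) + 28090) + 2*(-9)*(106 - 9) = (-68*(-5) + 28090) + 2*(-9)*97 = (340 + 28090) - 1746 = 28430 - 1746 = 26684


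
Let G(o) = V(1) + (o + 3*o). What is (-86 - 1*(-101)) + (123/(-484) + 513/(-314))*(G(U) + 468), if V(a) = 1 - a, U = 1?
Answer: -16642971/18997 ≈ -876.08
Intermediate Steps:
G(o) = 4*o (G(o) = (1 - 1*1) + (o + 3*o) = (1 - 1) + 4*o = 0 + 4*o = 4*o)
(-86 - 1*(-101)) + (123/(-484) + 513/(-314))*(G(U) + 468) = (-86 - 1*(-101)) + (123/(-484) + 513/(-314))*(4*1 + 468) = (-86 + 101) + (123*(-1/484) + 513*(-1/314))*(4 + 468) = 15 + (-123/484 - 513/314)*472 = 15 - 143457/75988*472 = 15 - 16927926/18997 = -16642971/18997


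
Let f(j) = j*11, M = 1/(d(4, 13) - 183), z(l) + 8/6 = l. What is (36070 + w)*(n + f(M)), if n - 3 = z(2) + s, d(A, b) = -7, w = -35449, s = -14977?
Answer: -1766710431/190 ≈ -9.2985e+6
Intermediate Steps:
z(l) = -4/3 + l
M = -1/190 (M = 1/(-7 - 183) = 1/(-190) = -1/190 ≈ -0.0052632)
f(j) = 11*j
n = -44920/3 (n = 3 + ((-4/3 + 2) - 14977) = 3 + (⅔ - 14977) = 3 - 44929/3 = -44920/3 ≈ -14973.)
(36070 + w)*(n + f(M)) = (36070 - 35449)*(-44920/3 + 11*(-1/190)) = 621*(-44920/3 - 11/190) = 621*(-8534833/570) = -1766710431/190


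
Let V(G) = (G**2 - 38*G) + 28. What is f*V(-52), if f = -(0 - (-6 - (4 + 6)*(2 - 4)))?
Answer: 65912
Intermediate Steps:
V(G) = 28 + G**2 - 38*G
f = 14 (f = -(0 - (-6 - 10*(-2))) = -(0 - (-6 - 1*(-20))) = -(0 - (-6 + 20)) = -(0 - 1*14) = -(0 - 14) = -1*(-14) = 14)
f*V(-52) = 14*(28 + (-52)**2 - 38*(-52)) = 14*(28 + 2704 + 1976) = 14*4708 = 65912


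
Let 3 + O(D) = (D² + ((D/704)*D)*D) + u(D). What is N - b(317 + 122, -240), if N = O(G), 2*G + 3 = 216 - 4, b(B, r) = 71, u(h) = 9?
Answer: 6387827/512 ≈ 12476.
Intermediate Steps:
G = 209/2 (G = -3/2 + (216 - 4)/2 = -3/2 + (½)*212 = -3/2 + 106 = 209/2 ≈ 104.50)
O(D) = 6 + D² + D³/704 (O(D) = -3 + ((D² + ((D/704)*D)*D) + 9) = -3 + ((D² + (D²/704)*D) + 9) = -3 + ((D² + D³/704) + 9) = -3 + (9 + D² + D³/704) = 6 + D² + D³/704)
N = 6424179/512 (N = 6 + (209/2)² + (209/2)³/704 = 6 + 43681/4 + (1/704)*(9129329/8) = 6 + 43681/4 + 829939/512 = 6424179/512 ≈ 12547.)
N - b(317 + 122, -240) = 6424179/512 - 1*71 = 6424179/512 - 71 = 6387827/512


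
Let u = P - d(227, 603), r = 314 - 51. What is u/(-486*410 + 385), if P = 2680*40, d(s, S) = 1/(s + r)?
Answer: -52527999/97448750 ≈ -0.53903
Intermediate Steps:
r = 263
d(s, S) = 1/(263 + s) (d(s, S) = 1/(s + 263) = 1/(263 + s))
P = 107200
u = 52527999/490 (u = 107200 - 1/(263 + 227) = 107200 - 1/490 = 52527999/490 ≈ 1.0720e+5)
u/(-486*410 + 385) = 52527999/(490*(-486*410 + 385)) = 52527999/(490*(-199260 + 385)) = (52527999/490)/(-198875) = (52527999/490)*(-1/198875) = -52527999/97448750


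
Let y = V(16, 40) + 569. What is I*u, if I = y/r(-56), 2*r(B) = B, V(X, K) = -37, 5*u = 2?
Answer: -38/5 ≈ -7.6000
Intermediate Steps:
u = 2/5 (u = (1/5)*2 = 2/5 ≈ 0.40000)
r(B) = B/2
y = 532 (y = -37 + 569 = 532)
I = -19 (I = 532/(((1/2)*(-56))) = 532/(-28) = 532*(-1/28) = -19)
I*u = -19*2/5 = -38/5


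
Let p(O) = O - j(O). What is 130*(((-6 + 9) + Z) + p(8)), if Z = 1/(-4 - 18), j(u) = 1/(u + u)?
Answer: 124605/88 ≈ 1416.0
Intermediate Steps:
j(u) = 1/(2*u)
p(O) = O - 1/(2*O)
Z = -1/22 (Z = 1/(-22) = -1/22 ≈ -0.045455)
130*(((-6 + 9) + Z) + p(8)) = 130*(((-6 + 9) - 1/22) + (8 - ½/8)) = 130*((3 - 1/22) + (8 - ½*⅛)) = 130*(65/22 + (8 - 1/16)) = 130*(65/22 + 127/16) = 130*(1917/176) = 124605/88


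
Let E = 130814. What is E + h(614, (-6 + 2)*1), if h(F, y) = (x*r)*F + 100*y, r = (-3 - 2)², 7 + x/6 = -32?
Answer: -3461486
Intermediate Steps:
x = -234 (x = -42 + 6*(-32) = -42 - 192 = -234)
r = 25 (r = (-5)² = 25)
h(F, y) = -5850*F + 100*y (h(F, y) = (-234*25)*F + 100*y = -5850*F + 100*y)
E + h(614, (-6 + 2)*1) = 130814 + (-5850*614 + 100*((-6 + 2)*1)) = 130814 + (-3591900 + 100*(-4*1)) = 130814 + (-3591900 + 100*(-4)) = 130814 + (-3591900 - 400) = 130814 - 3592300 = -3461486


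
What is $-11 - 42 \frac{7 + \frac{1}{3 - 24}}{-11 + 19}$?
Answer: $- \frac{95}{2} \approx -47.5$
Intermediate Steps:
$-11 - 42 \frac{7 + \frac{1}{3 - 24}}{-11 + 19} = -11 - 42 \frac{7 + \frac{1}{-21}}{8} = -11 - 42 \left(7 - \frac{1}{21}\right) \frac{1}{8} = -11 - 42 \cdot \frac{146}{21} \cdot \frac{1}{8} = -11 - \frac{73}{2} = - \frac{95}{2}$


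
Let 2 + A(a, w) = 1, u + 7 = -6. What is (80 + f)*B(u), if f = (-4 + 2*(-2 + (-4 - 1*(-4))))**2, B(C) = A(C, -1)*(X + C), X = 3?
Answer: 1440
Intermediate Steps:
u = -13 (u = -7 - 6 = -13)
A(a, w) = -1 (A(a, w) = -2 + 1 = -1)
B(C) = -3 - C (B(C) = -(3 + C) = -3 - C)
f = 64 (f = (-4 + 2*(-2 + (-4 + 4)))**2 = (-4 + 2*(-2 + 0))**2 = (-4 + 2*(-2))**2 = (-4 - 4)**2 = (-8)**2 = 64)
(80 + f)*B(u) = (80 + 64)*(-3 - 1*(-13)) = 144*(-3 + 13) = 144*10 = 1440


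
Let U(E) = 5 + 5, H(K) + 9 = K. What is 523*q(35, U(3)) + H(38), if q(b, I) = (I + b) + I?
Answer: 28794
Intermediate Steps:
H(K) = -9 + K
U(E) = 10
q(b, I) = b + 2*I
523*q(35, U(3)) + H(38) = 523*(35 + 2*10) + (-9 + 38) = 523*(35 + 20) + 29 = 523*55 + 29 = 28765 + 29 = 28794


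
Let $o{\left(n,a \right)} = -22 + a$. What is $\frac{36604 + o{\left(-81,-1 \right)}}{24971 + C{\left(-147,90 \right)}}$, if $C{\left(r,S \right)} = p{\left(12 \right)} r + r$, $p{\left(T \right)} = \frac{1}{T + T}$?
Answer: $\frac{292648}{198543} \approx 1.474$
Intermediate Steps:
$p{\left(T \right)} = \frac{1}{2 T}$
$C{\left(r,S \right)} = \frac{25 r}{24}$ ($C{\left(r,S \right)} = \frac{1}{2 \cdot 12} r + r = \frac{1}{2} \cdot \frac{1}{12} r + r = \frac{r}{24} + r = \frac{25 r}{24}$)
$\frac{36604 + o{\left(-81,-1 \right)}}{24971 + C{\left(-147,90 \right)}} = \frac{36604 - 23}{24971 + \frac{25}{24} \left(-147\right)} = \frac{36604 - 23}{24971 - \frac{1225}{8}} = \frac{36581}{\frac{198543}{8}} = 36581 \cdot \frac{8}{198543} = \frac{292648}{198543}$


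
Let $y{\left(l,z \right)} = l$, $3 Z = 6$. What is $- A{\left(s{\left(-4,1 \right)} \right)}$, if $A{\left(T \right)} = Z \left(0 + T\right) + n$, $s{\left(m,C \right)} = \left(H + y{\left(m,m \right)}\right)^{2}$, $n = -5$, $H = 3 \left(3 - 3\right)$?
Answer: $-27$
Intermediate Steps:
$Z = 2$ ($Z = \frac{1}{3} \cdot 6 = 2$)
$H = 0$ ($H = 3 \cdot 0 = 0$)
$s{\left(m,C \right)} = m^{2}$ ($s{\left(m,C \right)} = \left(0 + m\right)^{2} = m^{2}$)
$A{\left(T \right)} = -5 + 2 T$ ($A{\left(T \right)} = 2 \left(0 + T\right) - 5 = 2 T - 5 = -5 + 2 T$)
$- A{\left(s{\left(-4,1 \right)} \right)} = - (-5 + 2 \left(-4\right)^{2}) = - (-5 + 2 \cdot 16) = - (-5 + 32) = \left(-1\right) 27 = -27$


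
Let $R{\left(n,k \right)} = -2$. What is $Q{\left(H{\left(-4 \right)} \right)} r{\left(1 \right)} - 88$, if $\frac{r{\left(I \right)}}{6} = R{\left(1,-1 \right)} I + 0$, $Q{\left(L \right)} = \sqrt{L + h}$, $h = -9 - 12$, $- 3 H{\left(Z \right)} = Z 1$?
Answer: $-88 - 4 i \sqrt{177} \approx -88.0 - 53.217 i$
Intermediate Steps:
$H{\left(Z \right)} = - \frac{Z}{3}$ ($H{\left(Z \right)} = - \frac{Z 1}{3} = - \frac{Z}{3}$)
$h = -21$ ($h = -9 - 12 = -21$)
$Q{\left(L \right)} = \sqrt{-21 + L}$ ($Q{\left(L \right)} = \sqrt{L - 21} = \sqrt{-21 + L}$)
$r{\left(I \right)} = - 12 I$ ($r{\left(I \right)} = 6 \left(- 2 I + 0\right) = 6 \left(- 2 I\right) = - 12 I$)
$Q{\left(H{\left(-4 \right)} \right)} r{\left(1 \right)} - 88 = \sqrt{-21 - - \frac{4}{3}} \left(\left(-12\right) 1\right) - 88 = \sqrt{-21 + \frac{4}{3}} \left(-12\right) - 88 = \sqrt{- \frac{59}{3}} \left(-12\right) - 88 = \frac{i \sqrt{177}}{3} \left(-12\right) - 88 = - 4 i \sqrt{177} - 88 = -88 - 4 i \sqrt{177}$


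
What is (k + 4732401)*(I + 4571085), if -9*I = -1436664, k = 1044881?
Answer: 81992012295326/3 ≈ 2.7331e+13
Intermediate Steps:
I = 478888/3 (I = -1/9*(-1436664) = 478888/3 ≈ 1.5963e+5)
(k + 4732401)*(I + 4571085) = (1044881 + 4732401)*(478888/3 + 4571085) = 5777282*(14192143/3) = 81992012295326/3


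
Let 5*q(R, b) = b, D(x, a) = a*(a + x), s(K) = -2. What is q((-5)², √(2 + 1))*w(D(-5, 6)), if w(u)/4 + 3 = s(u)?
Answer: -4*√3 ≈ -6.9282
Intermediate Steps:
w(u) = -20 (w(u) = -12 + 4*(-2) = -12 - 8 = -20)
q(R, b) = b/5
q((-5)², √(2 + 1))*w(D(-5, 6)) = (√(2 + 1)/5)*(-20) = (√3/5)*(-20) = -4*√3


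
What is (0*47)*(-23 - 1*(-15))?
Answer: 0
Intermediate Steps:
(0*47)*(-23 - 1*(-15)) = 0*(-23 + 15) = 0*(-8) = 0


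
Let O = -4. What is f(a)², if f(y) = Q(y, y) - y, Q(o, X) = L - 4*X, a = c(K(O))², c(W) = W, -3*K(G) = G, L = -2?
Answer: 9604/81 ≈ 118.57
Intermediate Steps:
K(G) = -G/3
a = 16/9 (a = (-⅓*(-4))² = (4/3)² = 16/9 ≈ 1.7778)
Q(o, X) = -2 - 4*X
f(y) = -2 - 5*y (f(y) = (-2 - 4*y) - y = -2 - 5*y)
f(a)² = (-2 - 5*16/9)² = (-2 - 80/9)² = (-98/9)² = 9604/81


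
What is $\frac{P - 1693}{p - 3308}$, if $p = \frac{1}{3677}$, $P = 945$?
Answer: $\frac{2750396}{12163515} \approx 0.22612$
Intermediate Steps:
$p = \frac{1}{3677} \approx 0.00027196$
$\frac{P - 1693}{p - 3308} = \frac{945 - 1693}{\frac{1}{3677} - 3308} = - \frac{748}{- \frac{12163515}{3677}} = \left(-748\right) \left(- \frac{3677}{12163515}\right) = \frac{2750396}{12163515}$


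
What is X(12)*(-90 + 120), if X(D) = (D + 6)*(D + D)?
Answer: 12960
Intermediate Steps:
X(D) = 2*D*(6 + D) (X(D) = (6 + D)*(2*D) = 2*D*(6 + D))
X(12)*(-90 + 120) = (2*12*(6 + 12))*(-90 + 120) = (2*12*18)*30 = 432*30 = 12960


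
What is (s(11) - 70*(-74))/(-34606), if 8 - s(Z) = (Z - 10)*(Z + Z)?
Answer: -2583/17303 ≈ -0.14928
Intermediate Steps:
s(Z) = 8 - 2*Z*(-10 + Z) (s(Z) = 8 - (Z - 10)*(Z + Z) = 8 - (-10 + Z)*2*Z = 8 - 2*Z*(-10 + Z))
(s(11) - 70*(-74))/(-34606) = ((8 - 2*11² + 20*11) - 70*(-74))/(-34606) = ((8 - 2*121 + 220) + 5180)*(-1/34606) = ((8 - 242 + 220) + 5180)*(-1/34606) = (-14 + 5180)*(-1/34606) = 5166*(-1/34606) = -2583/17303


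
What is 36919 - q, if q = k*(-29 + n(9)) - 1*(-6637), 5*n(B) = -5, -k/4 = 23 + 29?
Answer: 24042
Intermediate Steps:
k = -208 (k = -4*(23 + 29) = -4*52 = -208)
n(B) = -1 (n(B) = (⅕)*(-5) = -1)
q = 12877 (q = -208*(-29 - 1) - 1*(-6637) = -208*(-30) + 6637 = 6240 + 6637 = 12877)
36919 - q = 36919 - 1*12877 = 36919 - 12877 = 24042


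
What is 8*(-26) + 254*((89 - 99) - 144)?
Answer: -39324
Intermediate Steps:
8*(-26) + 254*((89 - 99) - 144) = -208 + 254*(-10 - 144) = -208 + 254*(-154) = -208 - 39116 = -39324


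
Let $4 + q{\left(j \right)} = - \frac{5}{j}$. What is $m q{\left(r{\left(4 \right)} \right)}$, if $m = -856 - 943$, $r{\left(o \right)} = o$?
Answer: $\frac{37779}{4} \approx 9444.8$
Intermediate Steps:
$q{\left(j \right)} = -4 - \frac{5}{j}$
$m = -1799$ ($m = -856 - 943 = -1799$)
$m q{\left(r{\left(4 \right)} \right)} = - 1799 \left(-4 - \frac{5}{4}\right) = \left(-1799\right) \left(- \frac{21}{4}\right) = \frac{37779}{4}$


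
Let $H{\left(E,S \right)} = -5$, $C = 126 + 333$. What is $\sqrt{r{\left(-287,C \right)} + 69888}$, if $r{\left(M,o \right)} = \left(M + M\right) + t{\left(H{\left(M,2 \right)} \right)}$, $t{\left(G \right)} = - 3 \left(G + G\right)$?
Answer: $4 \sqrt{4334} \approx 263.33$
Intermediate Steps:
$C = 459$
$t{\left(G \right)} = - 6 G$ ($t{\left(G \right)} = - 3 \cdot 2 G = - 6 G$)
$r{\left(M,o \right)} = 30 + 2 M$ ($r{\left(M,o \right)} = \left(M + M\right) - -30 = 2 M + 30 = 30 + 2 M$)
$\sqrt{r{\left(-287,C \right)} + 69888} = \sqrt{\left(30 + 2 \left(-287\right)\right) + 69888} = \sqrt{\left(30 - 574\right) + 69888} = \sqrt{-544 + 69888} = \sqrt{69344} = 4 \sqrt{4334}$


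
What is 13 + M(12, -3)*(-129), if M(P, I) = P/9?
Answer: -159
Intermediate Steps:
M(P, I) = P/9 (M(P, I) = P*(⅑) = P/9)
13 + M(12, -3)*(-129) = 13 + ((⅑)*12)*(-129) = 13 + (4/3)*(-129) = 13 - 172 = -159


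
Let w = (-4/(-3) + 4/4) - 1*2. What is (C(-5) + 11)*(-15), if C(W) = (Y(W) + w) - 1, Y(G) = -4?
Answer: -95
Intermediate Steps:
w = ⅓ (w = (-4*(-⅓) + 4*(¼)) - 2 = (4/3 + 1) - 2 = 7/3 - 2 = ⅓ ≈ 0.33333)
C(W) = -14/3 (C(W) = (-4 + ⅓) - 1 = -11/3 - 1 = -14/3)
(C(-5) + 11)*(-15) = (-14/3 + 11)*(-15) = (19/3)*(-15) = -95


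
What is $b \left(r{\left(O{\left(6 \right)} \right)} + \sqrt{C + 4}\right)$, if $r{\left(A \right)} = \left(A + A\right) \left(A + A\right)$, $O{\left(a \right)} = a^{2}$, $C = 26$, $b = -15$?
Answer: $-77760 - 15 \sqrt{30} \approx -77842.0$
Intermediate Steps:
$r{\left(A \right)} = 4 A^{2}$ ($r{\left(A \right)} = 2 A 2 A = 4 A^{2}$)
$b \left(r{\left(O{\left(6 \right)} \right)} + \sqrt{C + 4}\right) = - 15 \left(4 \left(6^{2}\right)^{2} + \sqrt{26 + 4}\right) = - 15 \left(4 \cdot 36^{2} + \sqrt{30}\right) = - 15 \left(4 \cdot 1296 + \sqrt{30}\right) = - 15 \left(5184 + \sqrt{30}\right) = -77760 - 15 \sqrt{30}$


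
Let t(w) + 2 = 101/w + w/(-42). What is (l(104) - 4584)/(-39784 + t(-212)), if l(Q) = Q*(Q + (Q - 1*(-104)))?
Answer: -124050528/177106921 ≈ -0.70043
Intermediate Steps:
l(Q) = Q*(104 + 2*Q) (l(Q) = Q*(Q + (Q + 104)) = Q*(Q + (104 + Q)) = Q*(104 + 2*Q))
t(w) = -2 + 101/w - w/42 (t(w) = -2 + (101/w + w/(-42)) = -2 + (101/w + w*(-1/42)) = -2 + (101/w - w/42) = -2 + 101/w - w/42)
(l(104) - 4584)/(-39784 + t(-212)) = (2*104*(52 + 104) - 4584)/(-39784 + (-2 + 101/(-212) - 1/42*(-212))) = (2*104*156 - 4584)/(-39784 + (-2 + 101*(-1/212) + 106/21)) = (32448 - 4584)/(-39784 + (-2 - 101/212 + 106/21)) = 27864/(-39784 + 11447/4452) = 27864/(-177106921/4452) = 27864*(-4452/177106921) = -124050528/177106921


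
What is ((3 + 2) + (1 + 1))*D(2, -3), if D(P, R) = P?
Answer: 14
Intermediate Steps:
((3 + 2) + (1 + 1))*D(2, -3) = ((3 + 2) + (1 + 1))*2 = (5 + 2)*2 = 7*2 = 14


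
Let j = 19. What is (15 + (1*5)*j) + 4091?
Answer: 4201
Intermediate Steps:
(15 + (1*5)*j) + 4091 = (15 + (1*5)*19) + 4091 = (15 + 5*19) + 4091 = (15 + 95) + 4091 = 110 + 4091 = 4201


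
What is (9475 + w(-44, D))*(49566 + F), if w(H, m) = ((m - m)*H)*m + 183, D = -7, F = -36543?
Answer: 125776134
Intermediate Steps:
w(H, m) = 183 (w(H, m) = (0*H)*m + 183 = 0*m + 183 = 0 + 183 = 183)
(9475 + w(-44, D))*(49566 + F) = (9475 + 183)*(49566 - 36543) = 9658*13023 = 125776134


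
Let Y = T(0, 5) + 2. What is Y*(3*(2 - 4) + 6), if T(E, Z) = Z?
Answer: 0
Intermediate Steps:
Y = 7 (Y = 5 + 2 = 7)
Y*(3*(2 - 4) + 6) = 7*(3*(2 - 4) + 6) = 7*(3*(-2) + 6) = 7*(-6 + 6) = 7*0 = 0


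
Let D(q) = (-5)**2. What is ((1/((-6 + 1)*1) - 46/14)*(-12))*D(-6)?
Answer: 7320/7 ≈ 1045.7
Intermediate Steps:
D(q) = 25
((1/((-6 + 1)*1) - 46/14)*(-12))*D(-6) = ((1/((-6 + 1)*1) - 46/14)*(-12))*25 = ((1/(-5) - 46*1/14)*(-12))*25 = ((-1/5*1 - 23/7)*(-12))*25 = ((-1/5 - 23/7)*(-12))*25 = -122/35*(-12)*25 = (1464/35)*25 = 7320/7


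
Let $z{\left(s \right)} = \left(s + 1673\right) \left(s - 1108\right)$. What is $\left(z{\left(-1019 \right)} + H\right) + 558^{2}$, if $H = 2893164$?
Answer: $1813470$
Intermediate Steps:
$z{\left(s \right)} = \left(-1108 + s\right) \left(1673 + s\right)$ ($z{\left(s \right)} = \left(1673 + s\right) \left(-1108 + s\right) = \left(-1108 + s\right) \left(1673 + s\right)$)
$\left(z{\left(-1019 \right)} + H\right) + 558^{2} = \left(\left(-1853684 + \left(-1019\right)^{2} + 565 \left(-1019\right)\right) + 2893164\right) + 558^{2} = \left(\left(-1853684 + 1038361 - 575735\right) + 2893164\right) + 311364 = \left(-1391058 + 2893164\right) + 311364 = 1502106 + 311364 = 1813470$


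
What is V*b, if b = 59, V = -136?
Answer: -8024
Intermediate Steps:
V*b = -136*59 = -8024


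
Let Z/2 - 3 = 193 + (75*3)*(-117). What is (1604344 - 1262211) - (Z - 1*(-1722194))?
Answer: -1327803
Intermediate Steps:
Z = -52258 (Z = 6 + 2*(193 + (75*3)*(-117)) = 6 + 2*(193 + 225*(-117)) = 6 + 2*(193 - 26325) = 6 + 2*(-26132) = 6 - 52264 = -52258)
(1604344 - 1262211) - (Z - 1*(-1722194)) = (1604344 - 1262211) - (-52258 - 1*(-1722194)) = 342133 - (-52258 + 1722194) = 342133 - 1*1669936 = 342133 - 1669936 = -1327803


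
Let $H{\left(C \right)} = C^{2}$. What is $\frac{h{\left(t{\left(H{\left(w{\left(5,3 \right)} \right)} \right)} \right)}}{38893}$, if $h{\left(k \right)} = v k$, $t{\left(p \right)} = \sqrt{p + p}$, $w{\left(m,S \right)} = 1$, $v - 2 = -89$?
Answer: $- \frac{87 \sqrt{2}}{38893} \approx -0.0031635$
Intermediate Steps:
$v = -87$ ($v = 2 - 89 = -87$)
$t{\left(p \right)} = \sqrt{2} \sqrt{p}$ ($t{\left(p \right)} = \sqrt{2 p} = \sqrt{2} \sqrt{p}$)
$h{\left(k \right)} = - 87 k$
$\frac{h{\left(t{\left(H{\left(w{\left(5,3 \right)} \right)} \right)} \right)}}{38893} = \frac{\left(-87\right) \sqrt{2} \sqrt{1^{2}}}{38893} = - 87 \sqrt{2} \sqrt{1} \cdot \frac{1}{38893} = - 87 \sqrt{2} \cdot 1 \cdot \frac{1}{38893} = - 87 \sqrt{2} \cdot \frac{1}{38893} = - \frac{87 \sqrt{2}}{38893}$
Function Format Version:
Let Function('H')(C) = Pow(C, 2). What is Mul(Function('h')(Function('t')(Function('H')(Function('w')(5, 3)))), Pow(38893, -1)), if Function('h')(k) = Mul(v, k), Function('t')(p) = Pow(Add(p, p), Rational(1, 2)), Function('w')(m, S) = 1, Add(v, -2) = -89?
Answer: Mul(Rational(-87, 38893), Pow(2, Rational(1, 2))) ≈ -0.0031635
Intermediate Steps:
v = -87 (v = Add(2, -89) = -87)
Function('t')(p) = Mul(Pow(2, Rational(1, 2)), Pow(p, Rational(1, 2))) (Function('t')(p) = Pow(Mul(2, p), Rational(1, 2)) = Mul(Pow(2, Rational(1, 2)), Pow(p, Rational(1, 2))))
Function('h')(k) = Mul(-87, k)
Mul(Function('h')(Function('t')(Function('H')(Function('w')(5, 3)))), Pow(38893, -1)) = Mul(Mul(-87, Mul(Pow(2, Rational(1, 2)), Pow(Pow(1, 2), Rational(1, 2)))), Pow(38893, -1)) = Mul(Mul(-87, Mul(Pow(2, Rational(1, 2)), Pow(1, Rational(1, 2)))), Rational(1, 38893)) = Mul(Mul(-87, Mul(Pow(2, Rational(1, 2)), 1)), Rational(1, 38893)) = Mul(Mul(-87, Pow(2, Rational(1, 2))), Rational(1, 38893)) = Mul(Rational(-87, 38893), Pow(2, Rational(1, 2)))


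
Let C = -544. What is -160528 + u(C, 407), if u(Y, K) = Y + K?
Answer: -160665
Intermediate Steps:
u(Y, K) = K + Y
-160528 + u(C, 407) = -160528 + (407 - 544) = -160528 - 137 = -160665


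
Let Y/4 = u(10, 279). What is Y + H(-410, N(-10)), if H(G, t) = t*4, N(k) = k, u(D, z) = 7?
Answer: -12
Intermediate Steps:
H(G, t) = 4*t
Y = 28 (Y = 4*7 = 28)
Y + H(-410, N(-10)) = 28 + 4*(-10) = 28 - 40 = -12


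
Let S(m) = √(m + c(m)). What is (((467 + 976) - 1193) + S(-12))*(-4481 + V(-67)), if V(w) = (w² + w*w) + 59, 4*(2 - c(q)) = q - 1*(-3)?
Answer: 1139000 + 2278*I*√31 ≈ 1.139e+6 + 12683.0*I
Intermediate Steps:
c(q) = 5/4 - q/4 (c(q) = 2 - (q - 1*(-3))/4 = 2 - (q + 3)/4 = 2 - (3 + q)/4 = 2 + (-¾ - q/4) = 5/4 - q/4)
V(w) = 59 + 2*w² (V(w) = (w² + w²) + 59 = 2*w² + 59 = 59 + 2*w²)
S(m) = √(5/4 + 3*m/4) (S(m) = √(m + (5/4 - m/4)) = √(5/4 + 3*m/4))
(((467 + 976) - 1193) + S(-12))*(-4481 + V(-67)) = (((467 + 976) - 1193) + √(5 + 3*(-12))/2)*(-4481 + (59 + 2*(-67)²)) = ((1443 - 1193) + √(5 - 36)/2)*(-4481 + (59 + 2*4489)) = (250 + √(-31)/2)*(-4481 + (59 + 8978)) = (250 + (I*√31)/2)*(-4481 + 9037) = (250 + I*√31/2)*4556 = 1139000 + 2278*I*√31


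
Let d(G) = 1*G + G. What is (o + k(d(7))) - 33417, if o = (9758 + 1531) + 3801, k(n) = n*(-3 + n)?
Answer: -18173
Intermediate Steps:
d(G) = 2*G (d(G) = G + G = 2*G)
o = 15090 (o = 11289 + 3801 = 15090)
(o + k(d(7))) - 33417 = (15090 + (2*7)*(-3 + 2*7)) - 33417 = (15090 + 14*(-3 + 14)) - 33417 = (15090 + 14*11) - 33417 = (15090 + 154) - 33417 = 15244 - 33417 = -18173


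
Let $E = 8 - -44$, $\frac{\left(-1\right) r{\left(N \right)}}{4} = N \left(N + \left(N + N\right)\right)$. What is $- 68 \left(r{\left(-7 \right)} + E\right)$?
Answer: $36448$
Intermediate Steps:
$r{\left(N \right)} = - 12 N^{2}$ ($r{\left(N \right)} = - 4 N \left(N + \left(N + N\right)\right) = - 4 N \left(N + 2 N\right) = - 4 N 3 N = - 4 \cdot 3 N^{2} = - 12 N^{2}$)
$E = 52$ ($E = 8 + 44 = 52$)
$- 68 \left(r{\left(-7 \right)} + E\right) = - 68 \left(- 12 \left(-7\right)^{2} + 52\right) = - 68 \left(\left(-12\right) 49 + 52\right) = - 68 \left(-588 + 52\right) = \left(-68\right) \left(-536\right) = 36448$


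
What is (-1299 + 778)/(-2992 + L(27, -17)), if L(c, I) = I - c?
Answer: 521/3036 ≈ 0.17161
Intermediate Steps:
(-1299 + 778)/(-2992 + L(27, -17)) = (-1299 + 778)/(-2992 + (-17 - 1*27)) = -521/(-2992 + (-17 - 27)) = -521/(-2992 - 44) = -521/(-3036) = -521*(-1/3036) = 521/3036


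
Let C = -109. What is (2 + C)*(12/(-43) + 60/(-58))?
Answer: 175266/1247 ≈ 140.55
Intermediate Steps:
(2 + C)*(12/(-43) + 60/(-58)) = (2 - 109)*(12/(-43) + 60/(-58)) = -107*(12*(-1/43) + 60*(-1/58)) = -107*(-12/43 - 30/29) = -107*(-1638/1247) = 175266/1247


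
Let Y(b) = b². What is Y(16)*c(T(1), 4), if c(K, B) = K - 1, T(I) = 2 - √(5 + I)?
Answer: 256 - 256*√6 ≈ -371.07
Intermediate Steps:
c(K, B) = -1 + K
Y(16)*c(T(1), 4) = 16²*(-1 + (2 - √(5 + 1))) = 256*(-1 + (2 - √6)) = 256*(1 - √6) = 256 - 256*√6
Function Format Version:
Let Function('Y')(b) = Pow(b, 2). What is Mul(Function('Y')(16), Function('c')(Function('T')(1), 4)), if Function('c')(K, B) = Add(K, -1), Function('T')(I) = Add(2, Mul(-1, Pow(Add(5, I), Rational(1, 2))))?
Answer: Add(256, Mul(-256, Pow(6, Rational(1, 2)))) ≈ -371.07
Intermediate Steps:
Function('c')(K, B) = Add(-1, K)
Mul(Function('Y')(16), Function('c')(Function('T')(1), 4)) = Mul(Pow(16, 2), Add(-1, Add(2, Mul(-1, Pow(Add(5, 1), Rational(1, 2)))))) = Mul(256, Add(-1, Add(2, Mul(-1, Pow(6, Rational(1, 2)))))) = Mul(256, Add(1, Mul(-1, Pow(6, Rational(1, 2))))) = Add(256, Mul(-256, Pow(6, Rational(1, 2))))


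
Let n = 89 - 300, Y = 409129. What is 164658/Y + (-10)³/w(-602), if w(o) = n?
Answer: 2103658/409129 ≈ 5.1418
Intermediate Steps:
n = -211
w(o) = -211
164658/Y + (-10)³/w(-602) = 164658/409129 + (-10)³/(-211) = 164658*(1/409129) - 1000*(-1/211) = 164658/409129 + 1000/211 = 2103658/409129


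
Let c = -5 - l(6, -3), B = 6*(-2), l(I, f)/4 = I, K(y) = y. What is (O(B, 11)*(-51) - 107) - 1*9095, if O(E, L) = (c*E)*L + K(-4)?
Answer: -204226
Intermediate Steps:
l(I, f) = 4*I
B = -12
c = -29 (c = -5 - 4*6 = -5 - 1*24 = -5 - 24 = -29)
O(E, L) = -4 - 29*E*L (O(E, L) = (-29*E)*L - 4 = -29*E*L - 4 = -4 - 29*E*L)
(O(B, 11)*(-51) - 107) - 1*9095 = ((-4 - 29*(-12)*11)*(-51) - 107) - 1*9095 = ((-4 + 3828)*(-51) - 107) - 9095 = (3824*(-51) - 107) - 9095 = (-195024 - 107) - 9095 = -195131 - 9095 = -204226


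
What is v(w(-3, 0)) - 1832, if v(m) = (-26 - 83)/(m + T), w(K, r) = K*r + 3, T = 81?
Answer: -153997/84 ≈ -1833.3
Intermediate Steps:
w(K, r) = 3 + K*r
v(m) = -109/(81 + m) (v(m) = (-26 - 83)/(m + 81) = -109/(81 + m))
v(w(-3, 0)) - 1832 = -109/(81 + (3 - 3*0)) - 1832 = -109/(81 + (3 + 0)) - 1832 = -109/(81 + 3) - 1832 = -109/84 - 1832 = -153997/84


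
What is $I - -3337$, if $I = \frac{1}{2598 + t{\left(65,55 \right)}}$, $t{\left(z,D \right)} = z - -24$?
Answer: $\frac{8966520}{2687} \approx 3337.0$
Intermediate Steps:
$t{\left(z,D \right)} = 24 + z$ ($t{\left(z,D \right)} = z + 24 = 24 + z$)
$I = \frac{1}{2687}$ ($I = \frac{1}{2598 + \left(24 + 65\right)} = \frac{1}{2598 + 89} = \frac{1}{2687} \approx 0.00037216$)
$I - -3337 = \frac{1}{2687} - -3337 = \frac{1}{2687} + 3337 = \frac{8966520}{2687}$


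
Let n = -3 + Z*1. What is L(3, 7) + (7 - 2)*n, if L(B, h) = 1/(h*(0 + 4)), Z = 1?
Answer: -279/28 ≈ -9.9643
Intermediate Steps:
n = -2 (n = -3 + 1*1 = -3 + 1 = -2)
L(B, h) = 1/(4*h) (L(B, h) = 1/(h*4) = 1/(4*h))
L(3, 7) + (7 - 2)*n = (1/4)/7 + (7 - 2)*(-2) = (1/4)*(1/7) + 5*(-2) = 1/28 - 10 = -279/28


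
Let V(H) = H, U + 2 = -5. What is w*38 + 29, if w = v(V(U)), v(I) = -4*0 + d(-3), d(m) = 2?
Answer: 105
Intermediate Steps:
U = -7 (U = -2 - 5 = -7)
v(I) = 2 (v(I) = -4*0 + 2 = 0 + 2 = 2)
w = 2
w*38 + 29 = 2*38 + 29 = 76 + 29 = 105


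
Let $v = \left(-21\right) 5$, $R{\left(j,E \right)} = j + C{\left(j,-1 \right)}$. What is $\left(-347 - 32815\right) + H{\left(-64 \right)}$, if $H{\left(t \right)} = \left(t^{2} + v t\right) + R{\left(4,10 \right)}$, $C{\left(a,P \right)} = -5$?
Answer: $-22347$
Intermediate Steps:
$R{\left(j,E \right)} = -5 + j$ ($R{\left(j,E \right)} = j - 5 = -5 + j$)
$v = -105$
$H{\left(t \right)} = -1 + t^{2} - 105 t$ ($H{\left(t \right)} = \left(t^{2} - 105 t\right) + \left(-5 + 4\right) = \left(t^{2} - 105 t\right) - 1 = -1 + t^{2} - 105 t$)
$\left(-347 - 32815\right) + H{\left(-64 \right)} = \left(-347 - 32815\right) - \left(-6719 - 4096\right) = -33162 + \left(-1 + 4096 + 6720\right) = -33162 + 10815 = -22347$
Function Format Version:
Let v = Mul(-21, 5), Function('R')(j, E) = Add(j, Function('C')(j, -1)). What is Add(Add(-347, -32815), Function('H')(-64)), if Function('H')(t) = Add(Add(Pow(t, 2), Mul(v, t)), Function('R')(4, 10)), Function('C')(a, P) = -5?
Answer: -22347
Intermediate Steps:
Function('R')(j, E) = Add(-5, j) (Function('R')(j, E) = Add(j, -5) = Add(-5, j))
v = -105
Function('H')(t) = Add(-1, Pow(t, 2), Mul(-105, t)) (Function('H')(t) = Add(Add(Pow(t, 2), Mul(-105, t)), Add(-5, 4)) = Add(Add(Pow(t, 2), Mul(-105, t)), -1) = Add(-1, Pow(t, 2), Mul(-105, t)))
Add(Add(-347, -32815), Function('H')(-64)) = Add(Add(-347, -32815), Add(-1, Pow(-64, 2), Mul(-105, -64))) = Add(-33162, Add(-1, 4096, 6720)) = Add(-33162, 10815) = -22347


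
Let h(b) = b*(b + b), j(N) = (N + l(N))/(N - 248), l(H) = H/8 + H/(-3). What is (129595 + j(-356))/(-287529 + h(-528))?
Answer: 469653971/978621336 ≈ 0.47991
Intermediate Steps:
l(H) = -5*H/24 (l(H) = H*(⅛) + H*(-⅓) = H/8 - H/3 = -5*H/24)
j(N) = 19*N/(24*(-248 + N)) (j(N) = (N - 5*N/24)/(N - 248) = (19*N/24)/(-248 + N) = 19*N/(24*(-248 + N)))
h(b) = 2*b² (h(b) = b*(2*b) = 2*b²)
(129595 + j(-356))/(-287529 + h(-528)) = (129595 + (19/24)*(-356)/(-248 - 356))/(-287529 + 2*(-528)²) = (129595 + (19/24)*(-356)/(-604))/(-287529 + 2*278784) = (129595 + (19/24)*(-356)*(-1/604))/(-287529 + 557568) = (129595 + 1691/3624)/270039 = (469653971/3624)*(1/270039) = 469653971/978621336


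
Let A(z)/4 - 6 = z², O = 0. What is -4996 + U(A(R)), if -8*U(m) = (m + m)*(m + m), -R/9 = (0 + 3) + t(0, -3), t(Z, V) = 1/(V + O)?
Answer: -2714788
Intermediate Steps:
t(Z, V) = 1/V (t(Z, V) = 1/(V + 0) = 1/V)
R = -24 (R = -9*((0 + 3) + 1/(-3)) = -9*(3 - ⅓) = -9*8/3 = -24)
A(z) = 24 + 4*z²
U(m) = -m²/2 (U(m) = -(m + m)*(m + m)/8 = -2*m*2*m/8 = -m²/2)
-4996 + U(A(R)) = -4996 - (24 + 4*(-24)²)²/2 = -4996 - (24 + 4*576)²/2 = -4996 - (24 + 2304)²/2 = -4996 - ½*2328² = -4996 - ½*5419584 = -4996 - 2709792 = -2714788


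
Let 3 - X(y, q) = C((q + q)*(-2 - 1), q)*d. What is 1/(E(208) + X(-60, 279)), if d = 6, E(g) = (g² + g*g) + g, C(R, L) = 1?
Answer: 1/86733 ≈ 1.1530e-5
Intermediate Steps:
E(g) = g + 2*g² (E(g) = (g² + g²) + g = 2*g² + g = g + 2*g²)
X(y, q) = -3 (X(y, q) = 3 - 6 = -3)
1/(E(208) + X(-60, 279)) = 1/(208*(1 + 2*208) - 3) = 1/(208*(1 + 416) - 3) = 1/(208*417 - 3) = 1/(86736 - 3) = 1/86733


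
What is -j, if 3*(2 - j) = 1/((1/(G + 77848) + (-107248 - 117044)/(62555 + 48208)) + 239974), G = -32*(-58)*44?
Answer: -2826552364596618/1413277163855401 ≈ -2.0000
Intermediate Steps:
G = 81664 (G = 1856*44 = 81664)
j = 2826552364596618/1413277163855401 (j = 2 - 1/(3*((1/(81664 + 77848) + (-107248 - 117044)/(62555 + 48208)) + 239974)) = 2 - 1/(3*((1/159512 - 224292/110763) + 239974)) = 2 - 1/(3*((1/159512 - 224292*1/110763) + 239974)) = 2 - 1/(3*((1/159512 - 74764/36921) + 239974)) = 2 - 1/(3*(-11925718247/5889342552 + 239974)) = 2 - 1/(3*1413277163855401/5889342552) = 2 - 1/3*5889342552/1413277163855401 = 2 - 1963114184/1413277163855401 = 2826552364596618/1413277163855401 ≈ 2.0000)
-j = -1*2826552364596618/1413277163855401 = -2826552364596618/1413277163855401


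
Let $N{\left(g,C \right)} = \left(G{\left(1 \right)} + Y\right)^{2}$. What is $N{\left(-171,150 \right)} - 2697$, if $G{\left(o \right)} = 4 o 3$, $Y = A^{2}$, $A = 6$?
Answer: $-393$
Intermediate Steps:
$Y = 36$ ($Y = 6^{2} = 36$)
$G{\left(o \right)} = 12 o$
$N{\left(g,C \right)} = 2304$ ($N{\left(g,C \right)} = \left(12 \cdot 1 + 36\right)^{2} = \left(12 + 36\right)^{2} = 48^{2} = 2304$)
$N{\left(-171,150 \right)} - 2697 = 2304 - 2697 = -393$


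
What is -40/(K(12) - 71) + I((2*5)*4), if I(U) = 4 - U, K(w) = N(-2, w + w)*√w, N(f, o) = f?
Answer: -176908/4993 - 160*√3/4993 ≈ -35.487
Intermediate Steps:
K(w) = -2*√w
-40/(K(12) - 71) + I((2*5)*4) = -40/(-4*√3 - 71) + (4 - 2*5*4) = -40/(-4*√3 - 71) + (4 - 10*4) = -40/(-4*√3 - 71) + (4 - 1*40) = -40/(-71 - 4*√3) + (4 - 40) = -40/(-71 - 4*√3) - 36 = -36 - 40/(-71 - 4*√3)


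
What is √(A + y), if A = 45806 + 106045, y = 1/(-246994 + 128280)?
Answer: √2140038237817682/118714 ≈ 389.68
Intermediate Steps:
y = -1/118714 (y = 1/(-118714) = -1/118714 ≈ -8.4236e-6)
A = 151851
√(A + y) = √(151851 - 1/118714) = √(18026839613/118714) = √2140038237817682/118714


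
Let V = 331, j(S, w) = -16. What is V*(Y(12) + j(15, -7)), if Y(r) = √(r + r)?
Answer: -5296 + 662*√6 ≈ -3674.4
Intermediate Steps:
Y(r) = √2*√r (Y(r) = √(2*r) = √2*√r)
V*(Y(12) + j(15, -7)) = 331*(√2*√12 - 16) = 331*(√2*(2*√3) - 16) = 331*(2*√6 - 16) = 331*(-16 + 2*√6) = -5296 + 662*√6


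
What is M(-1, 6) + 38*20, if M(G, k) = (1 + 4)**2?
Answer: 785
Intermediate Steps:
M(G, k) = 25 (M(G, k) = 5**2 = 25)
M(-1, 6) + 38*20 = 25 + 38*20 = 25 + 760 = 785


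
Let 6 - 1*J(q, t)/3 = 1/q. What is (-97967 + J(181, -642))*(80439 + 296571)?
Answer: -6683924331720/181 ≈ -3.6928e+10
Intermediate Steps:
J(q, t) = 18 - 3/q
(-97967 + J(181, -642))*(80439 + 296571) = (-97967 + (18 - 3/181))*(80439 + 296571) = (-97967 + (18 - 3*1/181))*377010 = (-97967 + (18 - 3/181))*377010 = (-97967 + 3255/181)*377010 = -17728772/181*377010 = -6683924331720/181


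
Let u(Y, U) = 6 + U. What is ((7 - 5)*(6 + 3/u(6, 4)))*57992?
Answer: 3653496/5 ≈ 7.3070e+5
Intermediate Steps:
((7 - 5)*(6 + 3/u(6, 4)))*57992 = ((7 - 5)*(6 + 3/(6 + 4)))*57992 = (2*(6 + 3/10))*57992 = (2*(63/10))*57992 = (63/5)*57992 = 3653496/5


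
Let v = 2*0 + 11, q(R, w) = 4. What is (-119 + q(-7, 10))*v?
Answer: -1265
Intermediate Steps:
v = 11 (v = 0 + 11 = 11)
(-119 + q(-7, 10))*v = (-119 + 4)*11 = -115*11 = -1265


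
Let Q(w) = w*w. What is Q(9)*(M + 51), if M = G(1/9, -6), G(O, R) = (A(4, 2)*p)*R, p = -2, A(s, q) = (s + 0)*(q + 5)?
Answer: 31347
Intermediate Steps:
A(s, q) = s*(5 + q)
G(O, R) = -56*R (G(O, R) = ((4*(5 + 2))*(-2))*R = ((4*7)*(-2))*R = (28*(-2))*R = -56*R)
Q(w) = w**2
M = 336 (M = -56*(-6) = 336)
Q(9)*(M + 51) = 9**2*(336 + 51) = 81*387 = 31347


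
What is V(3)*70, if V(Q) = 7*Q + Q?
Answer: 1680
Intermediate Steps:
V(Q) = 8*Q
V(3)*70 = (8*3)*70 = 24*70 = 1680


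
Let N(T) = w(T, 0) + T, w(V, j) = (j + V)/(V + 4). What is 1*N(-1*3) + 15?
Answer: 9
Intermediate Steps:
w(V, j) = (V + j)/(4 + V)
N(T) = T + T/(4 + T) (N(T) = (T + 0)/(4 + T) + T = T/(4 + T) + T = T + T/(4 + T))
1*N(-1*3) + 15 = 1*((-1*3)*(5 - 1*3)/(4 - 1*3)) + 15 = 1*(-3*(5 - 3)/(4 - 3)) + 15 = 1*(-3*2/1) + 15 = 1*(-3*1*2) + 15 = 1*(-6) + 15 = -6 + 15 = 9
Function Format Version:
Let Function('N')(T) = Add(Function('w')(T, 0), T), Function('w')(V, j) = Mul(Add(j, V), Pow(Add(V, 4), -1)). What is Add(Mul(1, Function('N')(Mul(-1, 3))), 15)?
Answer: 9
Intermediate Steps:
Function('w')(V, j) = Mul(Pow(Add(4, V), -1), Add(V, j)) (Function('w')(V, j) = Mul(Add(V, j), Pow(Add(4, V), -1)) = Mul(Pow(Add(4, V), -1), Add(V, j)))
Function('N')(T) = Add(T, Mul(T, Pow(Add(4, T), -1))) (Function('N')(T) = Add(Mul(Pow(Add(4, T), -1), Add(T, 0)), T) = Add(Mul(Pow(Add(4, T), -1), T), T) = Add(Mul(T, Pow(Add(4, T), -1)), T) = Add(T, Mul(T, Pow(Add(4, T), -1))))
Add(Mul(1, Function('N')(Mul(-1, 3))), 15) = Add(Mul(1, Mul(Mul(-1, 3), Pow(Add(4, Mul(-1, 3)), -1), Add(5, Mul(-1, 3)))), 15) = Add(Mul(1, Mul(-3, Pow(Add(4, -3), -1), Add(5, -3))), 15) = Add(Mul(1, Mul(-3, Pow(1, -1), 2)), 15) = Add(Mul(1, Mul(-3, 1, 2)), 15) = Add(Mul(1, -6), 15) = Add(-6, 15) = 9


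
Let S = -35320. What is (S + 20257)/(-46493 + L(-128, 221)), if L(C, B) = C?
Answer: 15063/46621 ≈ 0.32309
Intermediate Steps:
(S + 20257)/(-46493 + L(-128, 221)) = (-35320 + 20257)/(-46493 - 128) = -15063/(-46621) = -15063*(-1/46621) = 15063/46621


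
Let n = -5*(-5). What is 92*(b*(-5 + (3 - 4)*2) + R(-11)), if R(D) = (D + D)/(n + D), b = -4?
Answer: 17020/7 ≈ 2431.4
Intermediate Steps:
n = 25
R(D) = 2*D/(25 + D) (R(D) = (D + D)/(25 + D) = (2*D)/(25 + D) = 2*D/(25 + D))
92*(b*(-5 + (3 - 4)*2) + R(-11)) = 92*(-4*(-5 + (3 - 4)*2) + 2*(-11)/(25 - 11)) = 92*(-4*(-5 - 1*2) + 2*(-11)/14) = 92*(-4*(-5 - 2) + 2*(-11)*(1/14)) = 92*(-4*(-7) - 11/7) = 92*(28 - 11/7) = 92*(185/7) = 17020/7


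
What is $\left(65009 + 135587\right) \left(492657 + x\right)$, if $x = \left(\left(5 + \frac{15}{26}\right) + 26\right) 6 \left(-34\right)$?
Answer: $\frac{1267926996204}{13} \approx 9.7533 \cdot 10^{10}$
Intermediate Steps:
$x = - \frac{83742}{13}$ ($x = \left(\left(5 + 15 \cdot \frac{1}{26}\right) + 26\right) 6 \left(-34\right) = \left(\left(5 + \frac{15}{26}\right) + 26\right) 6 \left(-34\right) = \left(\frac{145}{26} + 26\right) 6 \left(-34\right) = \frac{821}{26} \cdot 6 \left(-34\right) = \frac{2463}{13} \left(-34\right) = - \frac{83742}{13} \approx -6441.7$)
$\left(65009 + 135587\right) \left(492657 + x\right) = \left(65009 + 135587\right) \left(492657 - \frac{83742}{13}\right) = 200596 \cdot \frac{6320799}{13} = \frac{1267926996204}{13}$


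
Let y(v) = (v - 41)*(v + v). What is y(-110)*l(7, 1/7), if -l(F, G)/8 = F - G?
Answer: -12756480/7 ≈ -1.8224e+6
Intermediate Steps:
l(F, G) = -8*F + 8*G (l(F, G) = -8*(F - G) = -8*F + 8*G)
y(v) = 2*v*(-41 + v) (y(v) = (-41 + v)*(2*v) = 2*v*(-41 + v))
y(-110)*l(7, 1/7) = (2*(-110)*(-41 - 110))*(-8*7 + 8/7) = (2*(-110)*(-151))*(-56 + 8*(⅐)) = 33220*(-56 + 8/7) = 33220*(-384/7) = -12756480/7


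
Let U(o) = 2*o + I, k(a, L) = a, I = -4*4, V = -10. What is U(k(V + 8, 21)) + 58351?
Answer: 58331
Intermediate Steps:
I = -16
U(o) = -16 + 2*o (U(o) = 2*o - 16 = -16 + 2*o)
U(k(V + 8, 21)) + 58351 = (-16 + 2*(-10 + 8)) + 58351 = (-16 + 2*(-2)) + 58351 = (-16 - 4) + 58351 = -20 + 58351 = 58331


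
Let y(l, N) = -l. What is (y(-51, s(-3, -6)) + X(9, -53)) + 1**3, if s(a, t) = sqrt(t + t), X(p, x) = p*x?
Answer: -425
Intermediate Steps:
s(a, t) = sqrt(2)*sqrt(t) (s(a, t) = sqrt(2*t) = sqrt(2)*sqrt(t))
(y(-51, s(-3, -6)) + X(9, -53)) + 1**3 = (-1*(-51) + 9*(-53)) + 1**3 = (51 - 477) + 1 = -426 + 1 = -425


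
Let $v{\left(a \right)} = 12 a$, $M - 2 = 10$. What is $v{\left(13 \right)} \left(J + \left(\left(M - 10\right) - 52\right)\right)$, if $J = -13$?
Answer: $-9828$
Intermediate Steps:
$M = 12$ ($M = 2 + 10 = 12$)
$v{\left(13 \right)} \left(J + \left(\left(M - 10\right) - 52\right)\right) = 12 \cdot 13 \left(-13 + \left(\left(12 - 10\right) - 52\right)\right) = 156 \left(-13 + \left(2 - 52\right)\right) = 156 \left(-13 - 50\right) = 156 \left(-63\right) = -9828$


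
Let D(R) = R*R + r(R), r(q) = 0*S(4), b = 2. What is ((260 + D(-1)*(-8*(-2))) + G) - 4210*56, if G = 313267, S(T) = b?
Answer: 77783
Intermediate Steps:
S(T) = 2
r(q) = 0 (r(q) = 0*2 = 0)
D(R) = R² (D(R) = R*R + 0 = R² + 0 = R²)
((260 + D(-1)*(-8*(-2))) + G) - 4210*56 = ((260 + (-1)²*(-8*(-2))) + 313267) - 4210*56 = ((260 + 1*16) + 313267) - 235760 = ((260 + 16) + 313267) - 235760 = (276 + 313267) - 235760 = 313543 - 235760 = 77783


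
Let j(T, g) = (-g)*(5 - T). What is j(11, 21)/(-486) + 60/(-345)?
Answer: -269/621 ≈ -0.43317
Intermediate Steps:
j(T, g) = -g*(5 - T)
j(11, 21)/(-486) + 60/(-345) = (21*(-5 + 11))/(-486) + 60/(-345) = (21*6)*(-1/486) + 60*(-1/345) = 126*(-1/486) - 4/23 = -7/27 - 4/23 = -269/621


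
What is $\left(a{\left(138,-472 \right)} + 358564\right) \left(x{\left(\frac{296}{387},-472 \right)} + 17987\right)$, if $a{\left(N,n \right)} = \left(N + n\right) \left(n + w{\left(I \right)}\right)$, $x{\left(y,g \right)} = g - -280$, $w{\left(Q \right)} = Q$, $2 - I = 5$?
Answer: $9203823130$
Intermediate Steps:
$I = -3$ ($I = 2 - 5 = -3$)
$x{\left(y,g \right)} = 280 + g$ ($x{\left(y,g \right)} = g + 280 = 280 + g$)
$a{\left(N,n \right)} = \left(-3 + n\right) \left(N + n\right)$ ($a{\left(N,n \right)} = \left(N + n\right) \left(n - 3\right) = \left(N + n\right) \left(-3 + n\right) = \left(-3 + n\right) \left(N + n\right)$)
$\left(a{\left(138,-472 \right)} + 358564\right) \left(x{\left(\frac{296}{387},-472 \right)} + 17987\right) = \left(\left(\left(-472\right)^{2} - 414 - -1416 + 138 \left(-472\right)\right) + 358564\right) \left(\left(280 - 472\right) + 17987\right) = \left(\left(222784 - 414 + 1416 - 65136\right) + 358564\right) \left(-192 + 17987\right) = \left(158650 + 358564\right) 17795 = 517214 \cdot 17795 = 9203823130$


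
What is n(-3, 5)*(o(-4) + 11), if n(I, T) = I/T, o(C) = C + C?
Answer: -9/5 ≈ -1.8000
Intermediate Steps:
o(C) = 2*C
n(-3, 5)*(o(-4) + 11) = (-3/5)*(2*(-4) + 11) = (-3*⅕)*(-8 + 11) = -⅗*3 = -9/5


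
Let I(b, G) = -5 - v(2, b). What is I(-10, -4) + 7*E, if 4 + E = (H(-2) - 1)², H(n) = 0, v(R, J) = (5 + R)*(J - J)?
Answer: -26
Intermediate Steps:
v(R, J) = 0 (v(R, J) = (5 + R)*0 = 0)
I(b, G) = -5 (I(b, G) = -5 - 1*0 = -5 + 0 = -5)
E = -3 (E = -4 + (0 - 1)² = -4 + (-1)² = -4 + 1 = -3)
I(-10, -4) + 7*E = -5 + 7*(-3) = -5 - 21 = -26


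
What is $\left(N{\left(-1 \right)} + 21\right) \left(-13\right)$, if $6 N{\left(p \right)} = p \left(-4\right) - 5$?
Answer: $- \frac{1625}{6} \approx -270.83$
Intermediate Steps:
$N{\left(p \right)} = - \frac{5}{6} - \frac{2 p}{3}$ ($N{\left(p \right)} = \frac{p \left(-4\right) - 5}{6} = \frac{- 4 p - 5}{6} = \frac{-5 - 4 p}{6} = - \frac{5}{6} - \frac{2 p}{3}$)
$\left(N{\left(-1 \right)} + 21\right) \left(-13\right) = \left(\left(- \frac{5}{6} - - \frac{2}{3}\right) + 21\right) \left(-13\right) = \left(\left(- \frac{5}{6} + \frac{2}{3}\right) + 21\right) \left(-13\right) = \left(- \frac{1}{6} + 21\right) \left(-13\right) = \frac{125}{6} \left(-13\right) = - \frac{1625}{6}$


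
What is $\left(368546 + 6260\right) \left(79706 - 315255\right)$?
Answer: $-88285178494$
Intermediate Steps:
$\left(368546 + 6260\right) \left(79706 - 315255\right) = 374806 \left(-235549\right) = -88285178494$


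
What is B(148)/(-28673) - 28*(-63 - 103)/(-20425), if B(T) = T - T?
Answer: -4648/20425 ≈ -0.22756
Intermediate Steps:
B(T) = 0
B(148)/(-28673) - 28*(-63 - 103)/(-20425) = 0/(-28673) - 28*(-63 - 103)/(-20425) = 0*(-1/28673) - 28*(-166)*(-1/20425) = 0 + 4648*(-1/20425) = 0 - 4648/20425 = -4648/20425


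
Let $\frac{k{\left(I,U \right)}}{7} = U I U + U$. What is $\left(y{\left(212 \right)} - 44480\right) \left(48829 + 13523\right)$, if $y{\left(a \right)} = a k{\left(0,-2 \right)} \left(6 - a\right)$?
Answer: $35349094656$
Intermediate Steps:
$k{\left(I,U \right)} = 7 U + 7 I U^{2}$ ($k{\left(I,U \right)} = 7 \left(U I U + U\right) = 7 \left(I U U + U\right) = 7 \left(I U^{2} + U\right) = 7 \left(U + I U^{2}\right) = 7 U + 7 I U^{2}$)
$y{\left(a \right)} = - 14 a \left(6 - a\right)$ ($y{\left(a \right)} = a 7 \left(-2\right) \left(1 + 0 \left(-2\right)\right) \left(6 - a\right) = a 7 \left(-2\right) \left(1 + 0\right) \left(6 - a\right) = a 7 \left(-2\right) 1 \left(6 - a\right) = a \left(-14\right) \left(6 - a\right) = - 14 a \left(6 - a\right)$)
$\left(y{\left(212 \right)} - 44480\right) \left(48829 + 13523\right) = \left(14 \cdot 212 \left(-6 + 212\right) - 44480\right) \left(48829 + 13523\right) = \left(14 \cdot 212 \cdot 206 - 44480\right) 62352 = \left(611408 - 44480\right) 62352 = 566928 \cdot 62352 = 35349094656$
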